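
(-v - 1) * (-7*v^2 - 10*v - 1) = 7*v^3 + 17*v^2 + 11*v + 1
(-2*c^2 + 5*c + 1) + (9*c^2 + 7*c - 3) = 7*c^2 + 12*c - 2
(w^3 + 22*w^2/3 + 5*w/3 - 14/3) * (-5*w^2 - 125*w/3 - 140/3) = -5*w^5 - 235*w^4/3 - 3245*w^3/9 - 1165*w^2/3 + 350*w/3 + 1960/9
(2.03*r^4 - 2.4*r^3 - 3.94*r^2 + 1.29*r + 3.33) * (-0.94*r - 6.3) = -1.9082*r^5 - 10.533*r^4 + 18.8236*r^3 + 23.6094*r^2 - 11.2572*r - 20.979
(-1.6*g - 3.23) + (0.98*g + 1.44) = -0.62*g - 1.79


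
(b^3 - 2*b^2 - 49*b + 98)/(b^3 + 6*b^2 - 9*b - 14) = (b - 7)/(b + 1)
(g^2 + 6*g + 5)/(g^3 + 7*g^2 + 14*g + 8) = (g + 5)/(g^2 + 6*g + 8)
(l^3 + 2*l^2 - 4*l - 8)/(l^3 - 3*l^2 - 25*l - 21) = (-l^3 - 2*l^2 + 4*l + 8)/(-l^3 + 3*l^2 + 25*l + 21)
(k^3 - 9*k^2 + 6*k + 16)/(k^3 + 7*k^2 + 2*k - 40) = (k^2 - 7*k - 8)/(k^2 + 9*k + 20)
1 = 1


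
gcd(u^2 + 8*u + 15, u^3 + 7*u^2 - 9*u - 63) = u + 3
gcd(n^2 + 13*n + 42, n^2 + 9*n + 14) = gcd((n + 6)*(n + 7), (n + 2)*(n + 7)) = n + 7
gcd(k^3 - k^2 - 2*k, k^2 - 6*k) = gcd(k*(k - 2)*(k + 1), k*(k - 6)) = k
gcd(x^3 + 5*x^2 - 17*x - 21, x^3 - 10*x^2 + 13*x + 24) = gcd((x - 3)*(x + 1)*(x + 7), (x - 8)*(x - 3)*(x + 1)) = x^2 - 2*x - 3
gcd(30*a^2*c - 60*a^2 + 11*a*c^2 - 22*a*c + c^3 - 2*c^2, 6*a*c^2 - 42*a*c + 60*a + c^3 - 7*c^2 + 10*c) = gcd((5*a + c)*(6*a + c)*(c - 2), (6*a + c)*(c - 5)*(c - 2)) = 6*a*c - 12*a + c^2 - 2*c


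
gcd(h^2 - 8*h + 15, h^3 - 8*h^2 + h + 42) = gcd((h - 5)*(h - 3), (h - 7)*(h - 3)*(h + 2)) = h - 3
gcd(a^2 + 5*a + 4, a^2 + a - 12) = a + 4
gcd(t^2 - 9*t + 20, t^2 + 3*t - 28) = t - 4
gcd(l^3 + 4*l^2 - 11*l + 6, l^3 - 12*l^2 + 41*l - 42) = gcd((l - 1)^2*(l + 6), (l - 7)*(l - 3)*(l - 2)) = 1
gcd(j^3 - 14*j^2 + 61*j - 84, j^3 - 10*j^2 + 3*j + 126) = j - 7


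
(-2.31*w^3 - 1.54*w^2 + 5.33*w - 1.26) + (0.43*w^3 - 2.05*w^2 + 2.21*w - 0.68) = -1.88*w^3 - 3.59*w^2 + 7.54*w - 1.94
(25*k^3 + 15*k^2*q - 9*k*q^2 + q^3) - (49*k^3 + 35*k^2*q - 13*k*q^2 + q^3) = -24*k^3 - 20*k^2*q + 4*k*q^2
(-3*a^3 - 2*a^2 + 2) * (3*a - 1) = -9*a^4 - 3*a^3 + 2*a^2 + 6*a - 2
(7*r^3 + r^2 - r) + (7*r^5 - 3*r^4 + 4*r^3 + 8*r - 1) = 7*r^5 - 3*r^4 + 11*r^3 + r^2 + 7*r - 1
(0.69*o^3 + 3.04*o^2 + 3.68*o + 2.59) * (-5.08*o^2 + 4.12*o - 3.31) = -3.5052*o^5 - 12.6004*o^4 - 8.4535*o^3 - 8.058*o^2 - 1.51*o - 8.5729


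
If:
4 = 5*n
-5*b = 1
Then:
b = -1/5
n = 4/5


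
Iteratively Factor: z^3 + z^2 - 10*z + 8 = (z - 1)*(z^2 + 2*z - 8) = (z - 1)*(z + 4)*(z - 2)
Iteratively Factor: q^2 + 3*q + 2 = (q + 1)*(q + 2)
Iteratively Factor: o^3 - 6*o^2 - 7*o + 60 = (o - 5)*(o^2 - o - 12) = (o - 5)*(o + 3)*(o - 4)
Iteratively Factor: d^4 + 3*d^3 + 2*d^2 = (d + 2)*(d^3 + d^2) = d*(d + 2)*(d^2 + d) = d*(d + 1)*(d + 2)*(d)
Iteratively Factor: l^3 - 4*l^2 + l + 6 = (l - 2)*(l^2 - 2*l - 3) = (l - 3)*(l - 2)*(l + 1)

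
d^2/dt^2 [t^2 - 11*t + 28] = 2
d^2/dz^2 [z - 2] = 0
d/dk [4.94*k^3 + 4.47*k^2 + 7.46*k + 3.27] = 14.82*k^2 + 8.94*k + 7.46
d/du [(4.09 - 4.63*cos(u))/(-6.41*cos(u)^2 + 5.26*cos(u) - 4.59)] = (29.6783*cos(u)^2 - 52.4338*cos(u) + 0.261699999999998)*sin(u)/(41.0881*cos(u)^4 - 67.4332*cos(u)^3 + 86.5114*cos(u)^2 - 48.2868*cos(u) + 21.0681)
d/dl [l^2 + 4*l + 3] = 2*l + 4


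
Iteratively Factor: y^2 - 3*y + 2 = (y - 1)*(y - 2)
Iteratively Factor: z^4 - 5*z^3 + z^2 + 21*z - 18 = (z - 3)*(z^3 - 2*z^2 - 5*z + 6) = (z - 3)^2*(z^2 + z - 2) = (z - 3)^2*(z - 1)*(z + 2)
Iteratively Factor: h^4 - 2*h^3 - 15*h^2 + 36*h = (h + 4)*(h^3 - 6*h^2 + 9*h) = (h - 3)*(h + 4)*(h^2 - 3*h) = (h - 3)^2*(h + 4)*(h)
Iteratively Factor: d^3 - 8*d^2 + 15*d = (d)*(d^2 - 8*d + 15) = d*(d - 3)*(d - 5)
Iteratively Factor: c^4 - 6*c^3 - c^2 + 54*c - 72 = (c - 4)*(c^3 - 2*c^2 - 9*c + 18) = (c - 4)*(c + 3)*(c^2 - 5*c + 6) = (c - 4)*(c - 3)*(c + 3)*(c - 2)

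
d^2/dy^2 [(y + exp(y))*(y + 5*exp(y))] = 6*y*exp(y) + 20*exp(2*y) + 12*exp(y) + 2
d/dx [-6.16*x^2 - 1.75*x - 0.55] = -12.32*x - 1.75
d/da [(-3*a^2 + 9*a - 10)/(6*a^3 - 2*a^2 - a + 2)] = (18*a^4 - 108*a^3 + 201*a^2 - 52*a + 8)/(36*a^6 - 24*a^5 - 8*a^4 + 28*a^3 - 7*a^2 - 4*a + 4)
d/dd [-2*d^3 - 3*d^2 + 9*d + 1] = -6*d^2 - 6*d + 9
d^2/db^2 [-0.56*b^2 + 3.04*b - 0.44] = -1.12000000000000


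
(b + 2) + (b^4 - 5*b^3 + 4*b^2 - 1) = b^4 - 5*b^3 + 4*b^2 + b + 1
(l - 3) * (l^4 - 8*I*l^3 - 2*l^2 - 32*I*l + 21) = l^5 - 3*l^4 - 8*I*l^4 - 2*l^3 + 24*I*l^3 + 6*l^2 - 32*I*l^2 + 21*l + 96*I*l - 63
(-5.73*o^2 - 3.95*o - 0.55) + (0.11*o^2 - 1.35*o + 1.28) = -5.62*o^2 - 5.3*o + 0.73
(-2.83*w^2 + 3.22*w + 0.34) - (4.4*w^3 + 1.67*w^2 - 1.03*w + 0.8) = -4.4*w^3 - 4.5*w^2 + 4.25*w - 0.46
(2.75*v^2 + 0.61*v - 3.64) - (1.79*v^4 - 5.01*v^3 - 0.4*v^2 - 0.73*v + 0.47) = -1.79*v^4 + 5.01*v^3 + 3.15*v^2 + 1.34*v - 4.11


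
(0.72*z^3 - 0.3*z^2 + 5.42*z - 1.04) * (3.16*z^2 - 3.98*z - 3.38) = 2.2752*z^5 - 3.8136*z^4 + 15.8876*z^3 - 23.844*z^2 - 14.1804*z + 3.5152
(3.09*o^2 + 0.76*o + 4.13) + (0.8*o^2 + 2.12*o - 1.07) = 3.89*o^2 + 2.88*o + 3.06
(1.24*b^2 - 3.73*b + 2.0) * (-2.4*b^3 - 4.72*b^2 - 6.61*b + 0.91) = -2.976*b^5 + 3.0992*b^4 + 4.6092*b^3 + 16.3437*b^2 - 16.6143*b + 1.82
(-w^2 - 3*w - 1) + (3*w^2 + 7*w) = 2*w^2 + 4*w - 1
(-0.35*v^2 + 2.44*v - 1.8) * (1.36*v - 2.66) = -0.476*v^3 + 4.2494*v^2 - 8.9384*v + 4.788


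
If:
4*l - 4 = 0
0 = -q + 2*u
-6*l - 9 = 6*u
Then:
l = 1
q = -5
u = -5/2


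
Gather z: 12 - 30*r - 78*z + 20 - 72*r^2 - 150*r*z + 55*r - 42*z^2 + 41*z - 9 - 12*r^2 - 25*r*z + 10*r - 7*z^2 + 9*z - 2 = -84*r^2 + 35*r - 49*z^2 + z*(-175*r - 28) + 21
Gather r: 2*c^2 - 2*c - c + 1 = 2*c^2 - 3*c + 1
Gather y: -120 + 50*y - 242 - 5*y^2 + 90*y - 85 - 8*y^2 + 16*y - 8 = -13*y^2 + 156*y - 455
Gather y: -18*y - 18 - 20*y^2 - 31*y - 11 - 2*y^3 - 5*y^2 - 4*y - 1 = -2*y^3 - 25*y^2 - 53*y - 30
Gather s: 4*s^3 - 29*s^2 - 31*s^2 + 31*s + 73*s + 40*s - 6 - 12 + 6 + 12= 4*s^3 - 60*s^2 + 144*s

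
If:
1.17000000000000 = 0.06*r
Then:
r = 19.50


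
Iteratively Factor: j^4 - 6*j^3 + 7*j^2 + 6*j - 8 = (j - 1)*(j^3 - 5*j^2 + 2*j + 8) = (j - 4)*(j - 1)*(j^2 - j - 2) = (j - 4)*(j - 1)*(j + 1)*(j - 2)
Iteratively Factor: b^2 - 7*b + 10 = (b - 5)*(b - 2)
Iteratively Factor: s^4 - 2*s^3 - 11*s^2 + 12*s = (s - 1)*(s^3 - s^2 - 12*s) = (s - 4)*(s - 1)*(s^2 + 3*s) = s*(s - 4)*(s - 1)*(s + 3)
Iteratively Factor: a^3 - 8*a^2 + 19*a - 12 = (a - 4)*(a^2 - 4*a + 3) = (a - 4)*(a - 1)*(a - 3)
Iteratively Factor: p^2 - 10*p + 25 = (p - 5)*(p - 5)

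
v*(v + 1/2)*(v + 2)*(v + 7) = v^4 + 19*v^3/2 + 37*v^2/2 + 7*v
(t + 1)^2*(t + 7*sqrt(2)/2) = t^3 + 2*t^2 + 7*sqrt(2)*t^2/2 + t + 7*sqrt(2)*t + 7*sqrt(2)/2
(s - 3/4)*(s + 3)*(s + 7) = s^3 + 37*s^2/4 + 27*s/2 - 63/4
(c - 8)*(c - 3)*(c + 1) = c^3 - 10*c^2 + 13*c + 24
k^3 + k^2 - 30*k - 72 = (k - 6)*(k + 3)*(k + 4)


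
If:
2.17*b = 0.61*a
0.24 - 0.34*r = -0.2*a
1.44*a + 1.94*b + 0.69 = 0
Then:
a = -0.35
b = -0.10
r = 0.50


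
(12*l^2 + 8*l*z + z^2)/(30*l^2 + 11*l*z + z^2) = (2*l + z)/(5*l + z)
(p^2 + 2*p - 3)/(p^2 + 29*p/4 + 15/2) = 4*(p^2 + 2*p - 3)/(4*p^2 + 29*p + 30)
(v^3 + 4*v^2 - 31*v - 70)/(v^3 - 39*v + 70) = (v + 2)/(v - 2)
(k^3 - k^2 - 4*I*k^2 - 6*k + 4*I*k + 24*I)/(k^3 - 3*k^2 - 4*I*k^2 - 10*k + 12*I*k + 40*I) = (k - 3)/(k - 5)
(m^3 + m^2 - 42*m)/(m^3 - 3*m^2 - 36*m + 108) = m*(m + 7)/(m^2 + 3*m - 18)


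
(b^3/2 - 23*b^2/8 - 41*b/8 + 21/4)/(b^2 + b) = (4*b^3 - 23*b^2 - 41*b + 42)/(8*b*(b + 1))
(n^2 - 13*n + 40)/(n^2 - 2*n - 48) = (n - 5)/(n + 6)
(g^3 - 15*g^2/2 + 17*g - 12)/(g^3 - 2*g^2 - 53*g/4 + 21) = 2*(g - 2)/(2*g + 7)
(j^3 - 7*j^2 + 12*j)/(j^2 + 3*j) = (j^2 - 7*j + 12)/(j + 3)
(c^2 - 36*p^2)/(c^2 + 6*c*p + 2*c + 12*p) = (c - 6*p)/(c + 2)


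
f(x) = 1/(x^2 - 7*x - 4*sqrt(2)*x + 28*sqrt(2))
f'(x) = (-2*x + 4*sqrt(2) + 7)/(x^2 - 7*x - 4*sqrt(2)*x + 28*sqrt(2))^2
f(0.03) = 0.03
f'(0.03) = 0.01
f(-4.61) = 0.01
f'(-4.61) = 0.00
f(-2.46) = 0.01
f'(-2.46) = 0.00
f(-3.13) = 0.01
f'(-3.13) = 0.00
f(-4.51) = 0.01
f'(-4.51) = 0.00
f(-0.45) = 0.02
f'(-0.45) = 0.01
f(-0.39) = 0.02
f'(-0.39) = 0.01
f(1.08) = 0.04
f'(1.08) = 0.01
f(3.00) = 0.09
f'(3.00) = 0.06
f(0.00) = 0.03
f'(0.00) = 0.01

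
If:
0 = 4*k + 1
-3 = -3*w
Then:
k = -1/4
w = 1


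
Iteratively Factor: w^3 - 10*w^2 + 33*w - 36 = (w - 3)*(w^2 - 7*w + 12) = (w - 3)^2*(w - 4)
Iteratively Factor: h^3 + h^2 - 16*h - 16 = (h + 1)*(h^2 - 16) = (h + 1)*(h + 4)*(h - 4)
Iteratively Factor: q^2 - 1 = (q - 1)*(q + 1)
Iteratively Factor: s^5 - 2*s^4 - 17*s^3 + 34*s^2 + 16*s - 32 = (s + 4)*(s^4 - 6*s^3 + 7*s^2 + 6*s - 8) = (s + 1)*(s + 4)*(s^3 - 7*s^2 + 14*s - 8) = (s - 1)*(s + 1)*(s + 4)*(s^2 - 6*s + 8) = (s - 4)*(s - 1)*(s + 1)*(s + 4)*(s - 2)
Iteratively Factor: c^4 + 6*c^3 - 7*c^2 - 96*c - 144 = (c + 3)*(c^3 + 3*c^2 - 16*c - 48) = (c + 3)*(c + 4)*(c^2 - c - 12) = (c + 3)^2*(c + 4)*(c - 4)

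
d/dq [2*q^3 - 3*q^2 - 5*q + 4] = 6*q^2 - 6*q - 5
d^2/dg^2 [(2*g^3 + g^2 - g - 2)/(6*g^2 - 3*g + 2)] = 8*(-6*g^3 - 72*g^2 + 42*g + 1)/(216*g^6 - 324*g^5 + 378*g^4 - 243*g^3 + 126*g^2 - 36*g + 8)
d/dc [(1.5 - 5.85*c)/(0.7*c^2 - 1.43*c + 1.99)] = (4.095*c^2 - 2.1*c - 9.4965)/(0.49*c^4 - 2.002*c^3 + 4.8309*c^2 - 5.6914*c + 3.9601)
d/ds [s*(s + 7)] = 2*s + 7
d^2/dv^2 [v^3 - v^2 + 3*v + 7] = 6*v - 2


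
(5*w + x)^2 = 25*w^2 + 10*w*x + x^2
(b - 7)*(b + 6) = b^2 - b - 42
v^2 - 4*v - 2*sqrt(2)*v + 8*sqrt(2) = (v - 4)*(v - 2*sqrt(2))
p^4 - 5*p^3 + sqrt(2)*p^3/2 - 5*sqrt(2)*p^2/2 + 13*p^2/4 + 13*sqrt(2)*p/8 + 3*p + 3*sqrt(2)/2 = (p - 4)*(p - 3/2)*(p + 1/2)*(p + sqrt(2)/2)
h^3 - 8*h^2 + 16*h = h*(h - 4)^2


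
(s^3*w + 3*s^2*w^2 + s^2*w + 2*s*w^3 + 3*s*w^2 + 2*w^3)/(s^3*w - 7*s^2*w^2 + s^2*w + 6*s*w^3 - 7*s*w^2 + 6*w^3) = (s^2 + 3*s*w + 2*w^2)/(s^2 - 7*s*w + 6*w^2)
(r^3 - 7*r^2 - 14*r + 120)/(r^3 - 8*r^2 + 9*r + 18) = (r^2 - r - 20)/(r^2 - 2*r - 3)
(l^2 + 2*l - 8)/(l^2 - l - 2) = (l + 4)/(l + 1)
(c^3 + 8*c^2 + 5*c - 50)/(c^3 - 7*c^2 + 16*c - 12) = (c^2 + 10*c + 25)/(c^2 - 5*c + 6)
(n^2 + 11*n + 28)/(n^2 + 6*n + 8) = (n + 7)/(n + 2)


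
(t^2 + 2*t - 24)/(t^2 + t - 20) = (t + 6)/(t + 5)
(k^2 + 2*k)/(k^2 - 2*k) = (k + 2)/(k - 2)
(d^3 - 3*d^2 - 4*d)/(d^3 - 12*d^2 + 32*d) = (d + 1)/(d - 8)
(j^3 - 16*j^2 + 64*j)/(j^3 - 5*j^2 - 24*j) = (j - 8)/(j + 3)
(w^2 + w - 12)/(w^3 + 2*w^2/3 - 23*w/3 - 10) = 3*(w + 4)/(3*w^2 + 11*w + 10)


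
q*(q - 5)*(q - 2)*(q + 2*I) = q^4 - 7*q^3 + 2*I*q^3 + 10*q^2 - 14*I*q^2 + 20*I*q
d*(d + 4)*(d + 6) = d^3 + 10*d^2 + 24*d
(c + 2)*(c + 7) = c^2 + 9*c + 14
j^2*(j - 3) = j^3 - 3*j^2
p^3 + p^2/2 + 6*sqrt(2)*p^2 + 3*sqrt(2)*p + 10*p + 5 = (p + 1/2)*(p + sqrt(2))*(p + 5*sqrt(2))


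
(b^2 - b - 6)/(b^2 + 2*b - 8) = (b^2 - b - 6)/(b^2 + 2*b - 8)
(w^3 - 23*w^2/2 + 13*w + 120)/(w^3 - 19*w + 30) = (w^3 - 23*w^2/2 + 13*w + 120)/(w^3 - 19*w + 30)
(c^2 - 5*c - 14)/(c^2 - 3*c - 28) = (c + 2)/(c + 4)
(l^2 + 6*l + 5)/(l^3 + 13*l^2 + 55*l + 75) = (l + 1)/(l^2 + 8*l + 15)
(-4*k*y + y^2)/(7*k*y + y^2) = (-4*k + y)/(7*k + y)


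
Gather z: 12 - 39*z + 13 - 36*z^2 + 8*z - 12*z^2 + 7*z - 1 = -48*z^2 - 24*z + 24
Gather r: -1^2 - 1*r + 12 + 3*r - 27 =2*r - 16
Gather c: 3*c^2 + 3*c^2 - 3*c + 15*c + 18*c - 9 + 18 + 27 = 6*c^2 + 30*c + 36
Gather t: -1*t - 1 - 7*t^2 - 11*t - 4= -7*t^2 - 12*t - 5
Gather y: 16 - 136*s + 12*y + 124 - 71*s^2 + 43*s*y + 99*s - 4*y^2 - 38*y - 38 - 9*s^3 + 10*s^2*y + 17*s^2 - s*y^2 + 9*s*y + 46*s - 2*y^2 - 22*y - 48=-9*s^3 - 54*s^2 + 9*s + y^2*(-s - 6) + y*(10*s^2 + 52*s - 48) + 54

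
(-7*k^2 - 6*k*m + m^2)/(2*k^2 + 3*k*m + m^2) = (-7*k + m)/(2*k + m)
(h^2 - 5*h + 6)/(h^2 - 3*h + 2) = (h - 3)/(h - 1)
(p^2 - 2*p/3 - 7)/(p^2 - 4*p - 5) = (-p^2 + 2*p/3 + 7)/(-p^2 + 4*p + 5)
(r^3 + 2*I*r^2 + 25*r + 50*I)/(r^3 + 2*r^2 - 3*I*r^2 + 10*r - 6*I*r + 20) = (r + 5*I)/(r + 2)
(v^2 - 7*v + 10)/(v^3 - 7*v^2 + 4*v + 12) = (v - 5)/(v^2 - 5*v - 6)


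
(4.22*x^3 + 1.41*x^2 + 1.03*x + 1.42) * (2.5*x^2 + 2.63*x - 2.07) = 10.55*x^5 + 14.6236*x^4 - 2.4521*x^3 + 3.3402*x^2 + 1.6025*x - 2.9394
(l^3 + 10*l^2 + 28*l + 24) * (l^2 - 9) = l^5 + 10*l^4 + 19*l^3 - 66*l^2 - 252*l - 216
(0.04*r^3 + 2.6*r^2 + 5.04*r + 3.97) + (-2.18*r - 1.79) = 0.04*r^3 + 2.6*r^2 + 2.86*r + 2.18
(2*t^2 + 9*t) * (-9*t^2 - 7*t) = -18*t^4 - 95*t^3 - 63*t^2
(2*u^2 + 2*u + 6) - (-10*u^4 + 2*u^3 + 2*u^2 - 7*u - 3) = 10*u^4 - 2*u^3 + 9*u + 9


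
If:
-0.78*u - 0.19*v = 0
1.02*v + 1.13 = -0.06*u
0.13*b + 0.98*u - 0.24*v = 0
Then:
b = -4.14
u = 0.27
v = -1.12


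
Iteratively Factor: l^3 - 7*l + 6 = (l - 2)*(l^2 + 2*l - 3) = (l - 2)*(l + 3)*(l - 1)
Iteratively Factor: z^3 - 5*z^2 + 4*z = (z - 1)*(z^2 - 4*z) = z*(z - 1)*(z - 4)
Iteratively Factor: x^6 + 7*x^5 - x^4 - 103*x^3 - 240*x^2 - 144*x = (x + 4)*(x^5 + 3*x^4 - 13*x^3 - 51*x^2 - 36*x) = (x + 1)*(x + 4)*(x^4 + 2*x^3 - 15*x^2 - 36*x) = x*(x + 1)*(x + 4)*(x^3 + 2*x^2 - 15*x - 36) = x*(x + 1)*(x + 3)*(x + 4)*(x^2 - x - 12) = x*(x + 1)*(x + 3)^2*(x + 4)*(x - 4)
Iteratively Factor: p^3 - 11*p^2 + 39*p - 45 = (p - 5)*(p^2 - 6*p + 9) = (p - 5)*(p - 3)*(p - 3)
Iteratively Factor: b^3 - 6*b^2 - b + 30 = (b + 2)*(b^2 - 8*b + 15) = (b - 5)*(b + 2)*(b - 3)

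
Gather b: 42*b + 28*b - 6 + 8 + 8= 70*b + 10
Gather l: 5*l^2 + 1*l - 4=5*l^2 + l - 4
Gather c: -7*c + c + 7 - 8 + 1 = -6*c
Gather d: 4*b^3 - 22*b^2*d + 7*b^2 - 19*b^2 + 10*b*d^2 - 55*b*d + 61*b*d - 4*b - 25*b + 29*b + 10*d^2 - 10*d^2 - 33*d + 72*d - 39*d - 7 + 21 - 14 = 4*b^3 - 12*b^2 + 10*b*d^2 + d*(-22*b^2 + 6*b)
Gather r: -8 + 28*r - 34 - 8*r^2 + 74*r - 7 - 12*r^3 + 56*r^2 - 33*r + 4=-12*r^3 + 48*r^2 + 69*r - 45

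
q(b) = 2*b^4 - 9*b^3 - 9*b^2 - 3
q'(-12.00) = -17496.00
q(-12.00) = 55725.00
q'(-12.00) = -17496.00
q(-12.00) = 55725.00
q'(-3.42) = -574.26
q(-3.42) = 525.36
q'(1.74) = -70.92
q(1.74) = -59.33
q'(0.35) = -9.26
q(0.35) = -4.46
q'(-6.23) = -2870.24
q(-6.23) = 4836.81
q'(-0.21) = 2.52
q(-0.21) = -3.31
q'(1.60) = -65.15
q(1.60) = -49.80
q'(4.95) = 219.63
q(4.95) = -114.36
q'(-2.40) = -222.91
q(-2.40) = 135.93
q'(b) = 8*b^3 - 27*b^2 - 18*b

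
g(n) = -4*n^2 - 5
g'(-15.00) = 120.00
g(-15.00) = -905.00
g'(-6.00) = 48.00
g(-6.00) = -149.00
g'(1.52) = -12.16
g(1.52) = -14.24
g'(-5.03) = 40.24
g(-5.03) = -106.20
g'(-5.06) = 40.48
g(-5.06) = -107.41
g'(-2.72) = 21.76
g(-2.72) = -34.59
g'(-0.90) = 7.20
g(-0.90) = -8.24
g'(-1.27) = 10.16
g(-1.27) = -11.45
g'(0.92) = -7.36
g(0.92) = -8.39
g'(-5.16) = 41.28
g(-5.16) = -111.50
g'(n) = -8*n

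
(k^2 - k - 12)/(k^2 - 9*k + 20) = (k + 3)/(k - 5)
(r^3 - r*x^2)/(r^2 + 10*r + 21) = r*(r^2 - x^2)/(r^2 + 10*r + 21)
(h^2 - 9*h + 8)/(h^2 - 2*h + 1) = (h - 8)/(h - 1)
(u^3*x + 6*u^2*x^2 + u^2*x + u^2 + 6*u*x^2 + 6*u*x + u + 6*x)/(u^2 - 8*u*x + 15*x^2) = (u^3*x + 6*u^2*x^2 + u^2*x + u^2 + 6*u*x^2 + 6*u*x + u + 6*x)/(u^2 - 8*u*x + 15*x^2)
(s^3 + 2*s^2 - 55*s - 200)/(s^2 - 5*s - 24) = (s^2 + 10*s + 25)/(s + 3)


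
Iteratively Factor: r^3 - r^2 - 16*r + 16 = (r - 4)*(r^2 + 3*r - 4) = (r - 4)*(r - 1)*(r + 4)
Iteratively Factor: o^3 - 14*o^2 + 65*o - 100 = (o - 5)*(o^2 - 9*o + 20) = (o - 5)*(o - 4)*(o - 5)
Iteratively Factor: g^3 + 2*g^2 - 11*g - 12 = (g + 4)*(g^2 - 2*g - 3) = (g - 3)*(g + 4)*(g + 1)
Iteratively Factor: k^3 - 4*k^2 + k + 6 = (k - 2)*(k^2 - 2*k - 3) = (k - 3)*(k - 2)*(k + 1)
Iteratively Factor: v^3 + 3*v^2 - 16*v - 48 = (v + 3)*(v^2 - 16) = (v - 4)*(v + 3)*(v + 4)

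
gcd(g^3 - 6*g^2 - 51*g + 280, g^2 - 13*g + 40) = g^2 - 13*g + 40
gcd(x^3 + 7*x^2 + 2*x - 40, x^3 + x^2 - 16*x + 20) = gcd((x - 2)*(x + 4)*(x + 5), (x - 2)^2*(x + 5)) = x^2 + 3*x - 10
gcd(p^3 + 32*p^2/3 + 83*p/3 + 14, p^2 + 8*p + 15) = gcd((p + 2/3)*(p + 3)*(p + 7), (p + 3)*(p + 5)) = p + 3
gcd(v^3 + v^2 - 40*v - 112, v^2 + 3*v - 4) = v + 4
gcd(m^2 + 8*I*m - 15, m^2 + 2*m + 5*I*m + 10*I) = m + 5*I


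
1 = 1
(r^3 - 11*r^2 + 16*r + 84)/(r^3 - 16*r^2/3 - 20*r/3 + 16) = 3*(r - 7)/(3*r - 4)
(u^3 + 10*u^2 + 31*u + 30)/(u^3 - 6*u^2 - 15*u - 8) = (u^3 + 10*u^2 + 31*u + 30)/(u^3 - 6*u^2 - 15*u - 8)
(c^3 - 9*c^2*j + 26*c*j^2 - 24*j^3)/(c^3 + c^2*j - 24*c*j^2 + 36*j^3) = (c - 4*j)/(c + 6*j)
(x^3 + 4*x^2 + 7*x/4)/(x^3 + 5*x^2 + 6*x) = (x^2 + 4*x + 7/4)/(x^2 + 5*x + 6)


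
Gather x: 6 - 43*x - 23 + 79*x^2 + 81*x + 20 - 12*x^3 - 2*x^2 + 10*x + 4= -12*x^3 + 77*x^2 + 48*x + 7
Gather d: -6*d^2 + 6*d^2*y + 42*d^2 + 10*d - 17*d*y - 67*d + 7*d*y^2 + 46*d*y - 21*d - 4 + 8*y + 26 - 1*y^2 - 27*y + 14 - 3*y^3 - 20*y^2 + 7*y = d^2*(6*y + 36) + d*(7*y^2 + 29*y - 78) - 3*y^3 - 21*y^2 - 12*y + 36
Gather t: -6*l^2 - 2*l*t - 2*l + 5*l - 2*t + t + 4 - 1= -6*l^2 + 3*l + t*(-2*l - 1) + 3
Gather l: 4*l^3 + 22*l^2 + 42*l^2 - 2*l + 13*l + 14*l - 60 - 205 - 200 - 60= 4*l^3 + 64*l^2 + 25*l - 525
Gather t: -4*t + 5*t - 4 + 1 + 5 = t + 2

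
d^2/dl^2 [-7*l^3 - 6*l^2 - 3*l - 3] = -42*l - 12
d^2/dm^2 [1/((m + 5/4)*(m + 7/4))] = 512*(48*m^2 + 144*m + 109)/(4096*m^6 + 36864*m^5 + 137472*m^4 + 271872*m^3 + 300720*m^2 + 176400*m + 42875)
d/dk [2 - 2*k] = -2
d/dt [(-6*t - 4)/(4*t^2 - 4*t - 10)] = (6*t^2 + 8*t + 11)/(4*t^4 - 8*t^3 - 16*t^2 + 20*t + 25)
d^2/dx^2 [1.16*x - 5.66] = 0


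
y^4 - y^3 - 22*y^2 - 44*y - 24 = (y - 6)*(y + 1)*(y + 2)^2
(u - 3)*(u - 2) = u^2 - 5*u + 6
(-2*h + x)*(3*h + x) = -6*h^2 + h*x + x^2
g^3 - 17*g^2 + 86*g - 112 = (g - 8)*(g - 7)*(g - 2)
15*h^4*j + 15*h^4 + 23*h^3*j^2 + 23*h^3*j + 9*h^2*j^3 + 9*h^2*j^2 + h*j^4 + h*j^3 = (h + j)*(3*h + j)*(5*h + j)*(h*j + h)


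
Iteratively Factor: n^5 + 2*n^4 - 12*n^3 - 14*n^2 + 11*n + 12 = (n + 1)*(n^4 + n^3 - 13*n^2 - n + 12) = (n - 1)*(n + 1)*(n^3 + 2*n^2 - 11*n - 12) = (n - 1)*(n + 1)*(n + 4)*(n^2 - 2*n - 3) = (n - 3)*(n - 1)*(n + 1)*(n + 4)*(n + 1)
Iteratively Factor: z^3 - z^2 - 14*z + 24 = (z - 3)*(z^2 + 2*z - 8) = (z - 3)*(z + 4)*(z - 2)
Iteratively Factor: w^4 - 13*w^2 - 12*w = (w - 4)*(w^3 + 4*w^2 + 3*w) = (w - 4)*(w + 3)*(w^2 + w) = (w - 4)*(w + 1)*(w + 3)*(w)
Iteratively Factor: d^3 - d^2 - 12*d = (d + 3)*(d^2 - 4*d) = (d - 4)*(d + 3)*(d)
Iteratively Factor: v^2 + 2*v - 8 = (v - 2)*(v + 4)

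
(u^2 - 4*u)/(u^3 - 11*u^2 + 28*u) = 1/(u - 7)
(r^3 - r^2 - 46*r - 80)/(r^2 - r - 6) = (r^2 - 3*r - 40)/(r - 3)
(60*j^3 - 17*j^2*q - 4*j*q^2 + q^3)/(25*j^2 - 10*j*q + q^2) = (-12*j^2 + j*q + q^2)/(-5*j + q)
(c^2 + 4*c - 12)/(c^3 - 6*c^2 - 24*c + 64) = (c + 6)/(c^2 - 4*c - 32)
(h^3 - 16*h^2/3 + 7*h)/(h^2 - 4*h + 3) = h*(3*h - 7)/(3*(h - 1))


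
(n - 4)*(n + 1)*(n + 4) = n^3 + n^2 - 16*n - 16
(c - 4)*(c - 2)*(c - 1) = c^3 - 7*c^2 + 14*c - 8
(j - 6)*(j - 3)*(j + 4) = j^3 - 5*j^2 - 18*j + 72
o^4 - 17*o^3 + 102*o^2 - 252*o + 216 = (o - 6)^2*(o - 3)*(o - 2)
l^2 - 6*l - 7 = (l - 7)*(l + 1)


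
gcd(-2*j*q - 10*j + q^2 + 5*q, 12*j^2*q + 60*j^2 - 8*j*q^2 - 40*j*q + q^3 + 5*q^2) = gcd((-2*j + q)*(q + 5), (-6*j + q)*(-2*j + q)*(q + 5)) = -2*j*q - 10*j + q^2 + 5*q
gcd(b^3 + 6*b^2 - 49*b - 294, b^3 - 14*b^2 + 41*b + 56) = b - 7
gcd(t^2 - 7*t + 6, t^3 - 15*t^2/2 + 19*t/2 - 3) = t^2 - 7*t + 6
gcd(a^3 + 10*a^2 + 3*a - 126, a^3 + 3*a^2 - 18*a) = a^2 + 3*a - 18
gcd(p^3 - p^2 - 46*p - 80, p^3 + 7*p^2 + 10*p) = p^2 + 7*p + 10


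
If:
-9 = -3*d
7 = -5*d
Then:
No Solution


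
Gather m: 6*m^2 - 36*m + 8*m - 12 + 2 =6*m^2 - 28*m - 10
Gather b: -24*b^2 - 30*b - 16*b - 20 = -24*b^2 - 46*b - 20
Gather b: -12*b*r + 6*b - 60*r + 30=b*(6 - 12*r) - 60*r + 30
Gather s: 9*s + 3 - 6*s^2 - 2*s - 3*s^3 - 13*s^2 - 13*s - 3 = -3*s^3 - 19*s^2 - 6*s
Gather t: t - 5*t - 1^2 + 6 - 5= -4*t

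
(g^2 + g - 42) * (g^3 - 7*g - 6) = g^5 + g^4 - 49*g^3 - 13*g^2 + 288*g + 252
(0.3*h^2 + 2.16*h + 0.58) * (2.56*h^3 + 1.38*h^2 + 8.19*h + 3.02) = 0.768*h^5 + 5.9436*h^4 + 6.9226*h^3 + 19.3968*h^2 + 11.2734*h + 1.7516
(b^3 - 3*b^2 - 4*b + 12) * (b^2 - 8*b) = b^5 - 11*b^4 + 20*b^3 + 44*b^2 - 96*b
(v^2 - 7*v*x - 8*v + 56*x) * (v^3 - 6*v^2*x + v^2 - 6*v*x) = v^5 - 13*v^4*x - 7*v^4 + 42*v^3*x^2 + 91*v^3*x - 8*v^3 - 294*v^2*x^2 + 104*v^2*x - 336*v*x^2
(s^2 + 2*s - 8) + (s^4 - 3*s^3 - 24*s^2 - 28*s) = s^4 - 3*s^3 - 23*s^2 - 26*s - 8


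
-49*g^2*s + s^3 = s*(-7*g + s)*(7*g + s)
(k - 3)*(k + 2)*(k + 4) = k^3 + 3*k^2 - 10*k - 24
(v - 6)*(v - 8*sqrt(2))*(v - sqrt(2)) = v^3 - 9*sqrt(2)*v^2 - 6*v^2 + 16*v + 54*sqrt(2)*v - 96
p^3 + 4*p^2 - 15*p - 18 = (p - 3)*(p + 1)*(p + 6)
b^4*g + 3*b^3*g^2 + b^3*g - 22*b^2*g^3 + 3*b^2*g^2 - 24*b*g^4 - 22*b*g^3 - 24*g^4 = (b - 4*g)*(b + g)*(b + 6*g)*(b*g + g)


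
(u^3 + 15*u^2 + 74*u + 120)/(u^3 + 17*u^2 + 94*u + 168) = (u + 5)/(u + 7)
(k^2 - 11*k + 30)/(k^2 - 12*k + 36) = (k - 5)/(k - 6)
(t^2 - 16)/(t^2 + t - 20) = (t + 4)/(t + 5)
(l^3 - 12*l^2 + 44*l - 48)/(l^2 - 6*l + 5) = (l^3 - 12*l^2 + 44*l - 48)/(l^2 - 6*l + 5)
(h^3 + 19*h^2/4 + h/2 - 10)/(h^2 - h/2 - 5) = (4*h^2 + 11*h - 20)/(2*(2*h - 5))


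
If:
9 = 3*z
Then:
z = 3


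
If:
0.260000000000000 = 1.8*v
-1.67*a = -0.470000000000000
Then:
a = 0.28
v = 0.14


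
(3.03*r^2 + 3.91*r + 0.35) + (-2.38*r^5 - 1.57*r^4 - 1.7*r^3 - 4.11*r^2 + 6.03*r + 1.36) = -2.38*r^5 - 1.57*r^4 - 1.7*r^3 - 1.08*r^2 + 9.94*r + 1.71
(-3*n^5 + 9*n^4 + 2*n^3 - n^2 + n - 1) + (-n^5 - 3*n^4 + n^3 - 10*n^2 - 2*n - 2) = -4*n^5 + 6*n^4 + 3*n^3 - 11*n^2 - n - 3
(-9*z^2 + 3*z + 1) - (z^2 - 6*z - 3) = -10*z^2 + 9*z + 4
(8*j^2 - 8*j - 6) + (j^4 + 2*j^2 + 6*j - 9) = j^4 + 10*j^2 - 2*j - 15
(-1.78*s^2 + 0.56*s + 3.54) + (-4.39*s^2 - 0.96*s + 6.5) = -6.17*s^2 - 0.4*s + 10.04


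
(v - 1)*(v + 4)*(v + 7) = v^3 + 10*v^2 + 17*v - 28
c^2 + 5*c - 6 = (c - 1)*(c + 6)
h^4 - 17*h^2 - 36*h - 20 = (h - 5)*(h + 1)*(h + 2)^2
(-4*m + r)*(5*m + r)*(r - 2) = -20*m^2*r + 40*m^2 + m*r^2 - 2*m*r + r^3 - 2*r^2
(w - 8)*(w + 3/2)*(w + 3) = w^3 - 7*w^2/2 - 63*w/2 - 36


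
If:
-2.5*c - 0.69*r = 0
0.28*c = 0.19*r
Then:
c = 0.00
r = 0.00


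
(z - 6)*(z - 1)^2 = z^3 - 8*z^2 + 13*z - 6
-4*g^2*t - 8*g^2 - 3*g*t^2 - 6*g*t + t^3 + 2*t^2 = (-4*g + t)*(g + t)*(t + 2)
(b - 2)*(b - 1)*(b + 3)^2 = b^4 + 3*b^3 - 7*b^2 - 15*b + 18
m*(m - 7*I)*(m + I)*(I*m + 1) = I*m^4 + 7*m^3 + I*m^2 + 7*m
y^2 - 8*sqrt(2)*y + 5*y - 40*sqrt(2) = (y + 5)*(y - 8*sqrt(2))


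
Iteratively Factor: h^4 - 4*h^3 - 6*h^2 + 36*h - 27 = (h - 3)*(h^3 - h^2 - 9*h + 9) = (h - 3)^2*(h^2 + 2*h - 3) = (h - 3)^2*(h + 3)*(h - 1)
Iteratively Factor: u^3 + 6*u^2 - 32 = (u + 4)*(u^2 + 2*u - 8) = (u + 4)^2*(u - 2)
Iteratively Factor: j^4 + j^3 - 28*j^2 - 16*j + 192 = (j + 4)*(j^3 - 3*j^2 - 16*j + 48) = (j - 4)*(j + 4)*(j^2 + j - 12) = (j - 4)*(j - 3)*(j + 4)*(j + 4)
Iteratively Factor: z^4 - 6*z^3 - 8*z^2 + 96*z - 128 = (z - 2)*(z^3 - 4*z^2 - 16*z + 64) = (z - 2)*(z + 4)*(z^2 - 8*z + 16) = (z - 4)*(z - 2)*(z + 4)*(z - 4)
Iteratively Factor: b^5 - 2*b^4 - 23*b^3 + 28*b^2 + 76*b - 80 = (b + 4)*(b^4 - 6*b^3 + b^2 + 24*b - 20) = (b - 1)*(b + 4)*(b^3 - 5*b^2 - 4*b + 20) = (b - 5)*(b - 1)*(b + 4)*(b^2 - 4) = (b - 5)*(b - 1)*(b + 2)*(b + 4)*(b - 2)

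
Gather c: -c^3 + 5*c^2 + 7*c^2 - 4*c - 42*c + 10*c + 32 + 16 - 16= -c^3 + 12*c^2 - 36*c + 32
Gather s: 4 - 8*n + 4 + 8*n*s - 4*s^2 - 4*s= -8*n - 4*s^2 + s*(8*n - 4) + 8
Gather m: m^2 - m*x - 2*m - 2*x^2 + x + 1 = m^2 + m*(-x - 2) - 2*x^2 + x + 1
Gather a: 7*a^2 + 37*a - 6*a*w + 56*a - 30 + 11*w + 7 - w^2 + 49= 7*a^2 + a*(93 - 6*w) - w^2 + 11*w + 26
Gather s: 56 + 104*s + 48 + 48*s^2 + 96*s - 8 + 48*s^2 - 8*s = 96*s^2 + 192*s + 96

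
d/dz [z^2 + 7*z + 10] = 2*z + 7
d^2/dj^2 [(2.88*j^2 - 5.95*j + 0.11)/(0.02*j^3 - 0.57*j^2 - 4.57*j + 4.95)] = (0.002304*j^6 - 0.0142799999999998*j^5 + 1.9869*j^4 - 23.969938*j^3 + 55.97823*j^2 - 99.0736559999999*j - 122.846042)/(8.0e-6*j^9 - 0.000684*j^8 + 0.01401*j^7 + 0.133335*j^6 - 3.539865*j^5 - 33.602994*j^4 - 16.608313*j^3 + 268.24149*j^2 - 335.929275*j + 121.287375)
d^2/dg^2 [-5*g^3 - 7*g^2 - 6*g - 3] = -30*g - 14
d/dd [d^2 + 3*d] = 2*d + 3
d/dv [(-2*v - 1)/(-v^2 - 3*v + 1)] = (2*v^2 + 6*v - (2*v + 1)*(2*v + 3) - 2)/(v^2 + 3*v - 1)^2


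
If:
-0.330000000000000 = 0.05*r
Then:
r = -6.60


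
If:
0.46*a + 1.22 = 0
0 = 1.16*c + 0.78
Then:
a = -2.65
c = -0.67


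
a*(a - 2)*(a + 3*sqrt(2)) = a^3 - 2*a^2 + 3*sqrt(2)*a^2 - 6*sqrt(2)*a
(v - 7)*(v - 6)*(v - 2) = v^3 - 15*v^2 + 68*v - 84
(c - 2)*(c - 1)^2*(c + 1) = c^4 - 3*c^3 + c^2 + 3*c - 2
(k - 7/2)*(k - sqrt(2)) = k^2 - 7*k/2 - sqrt(2)*k + 7*sqrt(2)/2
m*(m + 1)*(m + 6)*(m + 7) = m^4 + 14*m^3 + 55*m^2 + 42*m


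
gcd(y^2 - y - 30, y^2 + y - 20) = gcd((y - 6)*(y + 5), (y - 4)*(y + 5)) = y + 5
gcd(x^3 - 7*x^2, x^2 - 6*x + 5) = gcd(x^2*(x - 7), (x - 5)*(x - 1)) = 1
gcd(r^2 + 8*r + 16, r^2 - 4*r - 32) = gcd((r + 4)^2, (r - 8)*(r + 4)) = r + 4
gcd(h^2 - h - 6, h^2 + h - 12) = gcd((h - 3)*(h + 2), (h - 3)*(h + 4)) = h - 3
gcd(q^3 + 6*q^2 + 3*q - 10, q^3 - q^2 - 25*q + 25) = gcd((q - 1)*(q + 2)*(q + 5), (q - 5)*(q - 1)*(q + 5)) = q^2 + 4*q - 5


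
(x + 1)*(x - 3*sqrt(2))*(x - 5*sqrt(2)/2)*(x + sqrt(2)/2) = x^4 - 5*sqrt(2)*x^3 + x^3 - 5*sqrt(2)*x^2 + 19*x^2/2 + 19*x/2 + 15*sqrt(2)*x/2 + 15*sqrt(2)/2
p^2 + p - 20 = (p - 4)*(p + 5)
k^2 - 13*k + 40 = (k - 8)*(k - 5)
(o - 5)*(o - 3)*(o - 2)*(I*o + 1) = I*o^4 + o^3 - 10*I*o^3 - 10*o^2 + 31*I*o^2 + 31*o - 30*I*o - 30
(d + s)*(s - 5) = d*s - 5*d + s^2 - 5*s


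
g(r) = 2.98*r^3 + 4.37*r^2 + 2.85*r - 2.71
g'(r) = 8.94*r^2 + 8.74*r + 2.85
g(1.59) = 24.85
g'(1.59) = 39.35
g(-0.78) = -3.69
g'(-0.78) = 1.47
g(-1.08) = -4.44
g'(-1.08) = 3.84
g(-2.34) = -23.63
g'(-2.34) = 31.35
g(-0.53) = -3.44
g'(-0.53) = 0.73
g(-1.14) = -4.69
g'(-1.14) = 4.50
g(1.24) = 13.23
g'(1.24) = 27.43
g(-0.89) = -3.89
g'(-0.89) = 2.15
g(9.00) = 2549.33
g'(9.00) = 805.65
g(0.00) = -2.71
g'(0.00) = 2.85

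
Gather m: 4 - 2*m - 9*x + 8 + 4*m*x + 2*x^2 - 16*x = m*(4*x - 2) + 2*x^2 - 25*x + 12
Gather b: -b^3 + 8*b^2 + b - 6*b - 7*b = -b^3 + 8*b^2 - 12*b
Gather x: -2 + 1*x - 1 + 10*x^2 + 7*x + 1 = 10*x^2 + 8*x - 2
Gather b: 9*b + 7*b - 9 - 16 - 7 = 16*b - 32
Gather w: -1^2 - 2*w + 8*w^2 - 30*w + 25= 8*w^2 - 32*w + 24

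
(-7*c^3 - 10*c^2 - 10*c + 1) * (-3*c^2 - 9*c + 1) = 21*c^5 + 93*c^4 + 113*c^3 + 77*c^2 - 19*c + 1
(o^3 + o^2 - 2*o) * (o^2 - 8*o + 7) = o^5 - 7*o^4 - 3*o^3 + 23*o^2 - 14*o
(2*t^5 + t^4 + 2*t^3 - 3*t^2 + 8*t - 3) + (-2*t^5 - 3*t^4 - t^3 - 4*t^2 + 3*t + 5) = -2*t^4 + t^3 - 7*t^2 + 11*t + 2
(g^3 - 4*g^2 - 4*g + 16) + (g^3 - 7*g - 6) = 2*g^3 - 4*g^2 - 11*g + 10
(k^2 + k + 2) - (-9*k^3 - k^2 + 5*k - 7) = 9*k^3 + 2*k^2 - 4*k + 9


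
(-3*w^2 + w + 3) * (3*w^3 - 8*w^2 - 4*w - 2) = -9*w^5 + 27*w^4 + 13*w^3 - 22*w^2 - 14*w - 6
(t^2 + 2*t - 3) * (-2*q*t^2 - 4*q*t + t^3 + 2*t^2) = -2*q*t^4 - 8*q*t^3 - 2*q*t^2 + 12*q*t + t^5 + 4*t^4 + t^3 - 6*t^2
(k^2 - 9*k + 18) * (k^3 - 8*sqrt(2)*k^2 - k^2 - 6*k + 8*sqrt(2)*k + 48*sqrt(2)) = k^5 - 8*sqrt(2)*k^4 - 10*k^4 + 21*k^3 + 80*sqrt(2)*k^3 - 168*sqrt(2)*k^2 + 36*k^2 - 288*sqrt(2)*k - 108*k + 864*sqrt(2)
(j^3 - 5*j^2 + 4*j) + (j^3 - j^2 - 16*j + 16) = 2*j^3 - 6*j^2 - 12*j + 16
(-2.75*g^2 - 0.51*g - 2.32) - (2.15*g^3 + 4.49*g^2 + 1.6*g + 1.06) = -2.15*g^3 - 7.24*g^2 - 2.11*g - 3.38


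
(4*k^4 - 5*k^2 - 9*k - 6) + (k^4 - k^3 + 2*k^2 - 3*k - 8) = 5*k^4 - k^3 - 3*k^2 - 12*k - 14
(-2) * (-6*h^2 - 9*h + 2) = 12*h^2 + 18*h - 4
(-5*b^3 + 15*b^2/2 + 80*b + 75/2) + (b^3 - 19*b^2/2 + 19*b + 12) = -4*b^3 - 2*b^2 + 99*b + 99/2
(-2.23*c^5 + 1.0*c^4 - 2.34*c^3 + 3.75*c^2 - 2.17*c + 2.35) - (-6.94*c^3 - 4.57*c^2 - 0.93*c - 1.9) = -2.23*c^5 + 1.0*c^4 + 4.6*c^3 + 8.32*c^2 - 1.24*c + 4.25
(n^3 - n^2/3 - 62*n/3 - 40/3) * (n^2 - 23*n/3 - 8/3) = n^5 - 8*n^4 - 187*n^3/9 + 146*n^2 + 472*n/3 + 320/9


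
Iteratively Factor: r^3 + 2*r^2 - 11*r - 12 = (r - 3)*(r^2 + 5*r + 4) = (r - 3)*(r + 4)*(r + 1)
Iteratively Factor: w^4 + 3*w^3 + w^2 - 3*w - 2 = (w + 1)*(w^3 + 2*w^2 - w - 2) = (w + 1)^2*(w^2 + w - 2) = (w + 1)^2*(w + 2)*(w - 1)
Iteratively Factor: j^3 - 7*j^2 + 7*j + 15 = (j + 1)*(j^2 - 8*j + 15) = (j - 5)*(j + 1)*(j - 3)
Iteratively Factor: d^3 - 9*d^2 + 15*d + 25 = (d + 1)*(d^2 - 10*d + 25) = (d - 5)*(d + 1)*(d - 5)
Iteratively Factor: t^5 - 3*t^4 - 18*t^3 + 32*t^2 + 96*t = (t + 3)*(t^4 - 6*t^3 + 32*t) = (t - 4)*(t + 3)*(t^3 - 2*t^2 - 8*t) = t*(t - 4)*(t + 3)*(t^2 - 2*t - 8) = t*(t - 4)*(t + 2)*(t + 3)*(t - 4)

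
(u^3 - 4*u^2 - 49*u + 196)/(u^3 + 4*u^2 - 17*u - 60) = (u^2 - 49)/(u^2 + 8*u + 15)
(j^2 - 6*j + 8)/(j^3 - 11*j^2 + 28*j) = (j - 2)/(j*(j - 7))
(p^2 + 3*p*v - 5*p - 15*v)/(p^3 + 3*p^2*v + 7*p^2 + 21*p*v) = (p - 5)/(p*(p + 7))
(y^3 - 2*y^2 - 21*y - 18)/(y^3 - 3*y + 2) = (y^3 - 2*y^2 - 21*y - 18)/(y^3 - 3*y + 2)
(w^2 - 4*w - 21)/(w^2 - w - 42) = (w + 3)/(w + 6)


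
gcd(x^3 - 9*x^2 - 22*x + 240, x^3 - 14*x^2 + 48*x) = x^2 - 14*x + 48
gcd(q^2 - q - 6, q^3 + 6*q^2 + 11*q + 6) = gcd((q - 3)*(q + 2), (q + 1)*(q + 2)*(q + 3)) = q + 2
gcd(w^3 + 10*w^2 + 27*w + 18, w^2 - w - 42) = w + 6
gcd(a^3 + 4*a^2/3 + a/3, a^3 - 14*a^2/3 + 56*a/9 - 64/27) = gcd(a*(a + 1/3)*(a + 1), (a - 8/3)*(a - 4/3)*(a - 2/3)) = 1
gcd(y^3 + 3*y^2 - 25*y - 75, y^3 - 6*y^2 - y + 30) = y - 5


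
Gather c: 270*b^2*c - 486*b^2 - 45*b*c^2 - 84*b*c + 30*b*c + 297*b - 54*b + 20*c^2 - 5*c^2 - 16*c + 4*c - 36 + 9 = -486*b^2 + 243*b + c^2*(15 - 45*b) + c*(270*b^2 - 54*b - 12) - 27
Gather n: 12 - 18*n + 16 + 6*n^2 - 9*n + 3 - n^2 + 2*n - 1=5*n^2 - 25*n + 30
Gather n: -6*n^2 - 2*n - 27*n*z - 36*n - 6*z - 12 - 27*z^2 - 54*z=-6*n^2 + n*(-27*z - 38) - 27*z^2 - 60*z - 12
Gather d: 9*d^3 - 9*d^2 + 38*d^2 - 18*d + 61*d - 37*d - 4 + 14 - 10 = 9*d^3 + 29*d^2 + 6*d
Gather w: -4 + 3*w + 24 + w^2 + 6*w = w^2 + 9*w + 20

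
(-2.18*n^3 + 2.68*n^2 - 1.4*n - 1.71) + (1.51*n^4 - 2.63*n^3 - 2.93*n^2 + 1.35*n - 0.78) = 1.51*n^4 - 4.81*n^3 - 0.25*n^2 - 0.0499999999999998*n - 2.49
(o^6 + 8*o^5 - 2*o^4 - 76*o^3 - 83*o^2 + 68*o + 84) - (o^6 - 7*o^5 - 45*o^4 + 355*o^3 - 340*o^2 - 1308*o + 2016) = 15*o^5 + 43*o^4 - 431*o^3 + 257*o^2 + 1376*o - 1932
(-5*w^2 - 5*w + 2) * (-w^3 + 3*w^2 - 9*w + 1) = 5*w^5 - 10*w^4 + 28*w^3 + 46*w^2 - 23*w + 2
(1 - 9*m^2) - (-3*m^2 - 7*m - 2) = -6*m^2 + 7*m + 3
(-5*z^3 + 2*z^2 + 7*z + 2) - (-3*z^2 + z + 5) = -5*z^3 + 5*z^2 + 6*z - 3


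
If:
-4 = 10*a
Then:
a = -2/5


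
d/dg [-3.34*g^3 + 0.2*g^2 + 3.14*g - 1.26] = -10.02*g^2 + 0.4*g + 3.14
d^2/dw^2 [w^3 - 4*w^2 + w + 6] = 6*w - 8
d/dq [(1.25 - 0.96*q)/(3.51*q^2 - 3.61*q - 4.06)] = (3.3696*q^2 - 8.775*q + 8.4101)/(12.3201*q^4 - 25.3422*q^3 - 15.4691*q^2 + 29.3132*q + 16.4836)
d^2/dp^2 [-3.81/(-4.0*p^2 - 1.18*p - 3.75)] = (-121.92*p^2 - 35.9664*p + 3.81*(8.0*p + 1.18)*(16.0*p + 2.36) - 114.3)/(4.0*p^2 + 1.18*p + 3.75)^3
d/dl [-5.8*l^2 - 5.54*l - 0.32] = -11.6*l - 5.54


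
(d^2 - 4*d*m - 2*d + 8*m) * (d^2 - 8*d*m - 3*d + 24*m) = d^4 - 12*d^3*m - 5*d^3 + 32*d^2*m^2 + 60*d^2*m + 6*d^2 - 160*d*m^2 - 72*d*m + 192*m^2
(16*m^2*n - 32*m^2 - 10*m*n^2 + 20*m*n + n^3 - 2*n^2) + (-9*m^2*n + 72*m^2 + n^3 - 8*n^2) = 7*m^2*n + 40*m^2 - 10*m*n^2 + 20*m*n + 2*n^3 - 10*n^2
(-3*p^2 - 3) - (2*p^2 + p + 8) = -5*p^2 - p - 11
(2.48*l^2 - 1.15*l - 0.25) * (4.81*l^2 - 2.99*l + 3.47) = 11.9288*l^4 - 12.9467*l^3 + 10.8416*l^2 - 3.243*l - 0.8675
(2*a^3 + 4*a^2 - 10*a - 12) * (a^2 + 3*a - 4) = 2*a^5 + 10*a^4 - 6*a^3 - 58*a^2 + 4*a + 48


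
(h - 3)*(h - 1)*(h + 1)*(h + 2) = h^4 - h^3 - 7*h^2 + h + 6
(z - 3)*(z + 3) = z^2 - 9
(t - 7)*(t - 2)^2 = t^3 - 11*t^2 + 32*t - 28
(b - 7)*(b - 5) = b^2 - 12*b + 35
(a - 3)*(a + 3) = a^2 - 9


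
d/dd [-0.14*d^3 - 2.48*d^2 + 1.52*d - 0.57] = -0.42*d^2 - 4.96*d + 1.52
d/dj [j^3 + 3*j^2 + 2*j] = 3*j^2 + 6*j + 2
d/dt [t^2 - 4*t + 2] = 2*t - 4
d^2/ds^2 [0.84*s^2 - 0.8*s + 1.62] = 1.68000000000000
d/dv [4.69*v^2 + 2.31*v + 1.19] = 9.38*v + 2.31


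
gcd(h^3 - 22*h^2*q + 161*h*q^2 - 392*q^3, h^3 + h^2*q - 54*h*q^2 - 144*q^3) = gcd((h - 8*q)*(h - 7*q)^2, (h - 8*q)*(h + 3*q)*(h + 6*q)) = -h + 8*q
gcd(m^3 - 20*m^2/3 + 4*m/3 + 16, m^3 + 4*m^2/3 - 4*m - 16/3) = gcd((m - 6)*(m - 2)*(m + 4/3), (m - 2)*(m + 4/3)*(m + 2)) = m^2 - 2*m/3 - 8/3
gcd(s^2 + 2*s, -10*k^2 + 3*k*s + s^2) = 1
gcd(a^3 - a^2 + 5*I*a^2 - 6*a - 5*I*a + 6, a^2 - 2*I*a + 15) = a + 3*I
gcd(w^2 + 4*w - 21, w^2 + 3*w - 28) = w + 7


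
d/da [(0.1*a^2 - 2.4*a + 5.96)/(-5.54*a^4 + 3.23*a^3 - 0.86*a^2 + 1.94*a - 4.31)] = (1.108*a^5 - 40.211*a^4 + 147.5776*a^3 - 59.6224*a^2 + 9.3892*a - 1.2184)/(30.6916*a^8 - 35.7884*a^7 + 19.9617*a^6 - 27.0508*a^5 + 61.0268*a^4 - 31.1794*a^3 + 11.1768*a^2 - 16.7228*a + 18.5761)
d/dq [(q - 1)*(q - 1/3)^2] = (3*q - 1)*(9*q - 7)/9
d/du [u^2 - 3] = 2*u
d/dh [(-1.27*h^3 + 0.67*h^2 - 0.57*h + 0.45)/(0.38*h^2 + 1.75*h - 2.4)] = (-0.4826*h^4 - 4.445*h^3 + 10.5331*h^2 - 3.558*h + 0.5805)/(0.1444*h^4 + 1.33*h^3 + 1.2385*h^2 - 8.4*h + 5.76)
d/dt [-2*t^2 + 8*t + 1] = 8 - 4*t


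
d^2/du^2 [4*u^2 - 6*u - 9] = 8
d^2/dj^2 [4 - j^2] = -2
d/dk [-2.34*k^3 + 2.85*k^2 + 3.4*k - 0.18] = -7.02*k^2 + 5.7*k + 3.4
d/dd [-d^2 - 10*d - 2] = -2*d - 10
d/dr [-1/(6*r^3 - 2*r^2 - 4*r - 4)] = (9*r^2/2 - r - 1)/(-3*r^3 + r^2 + 2*r + 2)^2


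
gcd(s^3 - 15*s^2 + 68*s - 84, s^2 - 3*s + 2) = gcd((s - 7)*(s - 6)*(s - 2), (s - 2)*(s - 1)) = s - 2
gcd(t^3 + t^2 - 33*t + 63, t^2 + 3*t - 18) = t - 3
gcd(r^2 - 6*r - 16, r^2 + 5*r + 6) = r + 2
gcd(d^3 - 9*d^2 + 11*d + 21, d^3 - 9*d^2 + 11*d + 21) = d^3 - 9*d^2 + 11*d + 21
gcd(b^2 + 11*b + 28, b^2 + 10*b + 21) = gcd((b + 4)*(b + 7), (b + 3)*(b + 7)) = b + 7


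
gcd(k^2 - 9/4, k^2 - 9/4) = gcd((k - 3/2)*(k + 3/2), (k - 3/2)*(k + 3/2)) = k^2 - 9/4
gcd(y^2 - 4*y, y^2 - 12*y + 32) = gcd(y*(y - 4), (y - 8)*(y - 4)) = y - 4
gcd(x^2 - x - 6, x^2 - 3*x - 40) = 1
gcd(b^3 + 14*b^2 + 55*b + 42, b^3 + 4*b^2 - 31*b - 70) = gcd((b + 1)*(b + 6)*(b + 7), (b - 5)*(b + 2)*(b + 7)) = b + 7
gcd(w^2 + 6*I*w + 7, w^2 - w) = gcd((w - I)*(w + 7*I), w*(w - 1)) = 1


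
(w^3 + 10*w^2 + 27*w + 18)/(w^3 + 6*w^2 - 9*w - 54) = (w + 1)/(w - 3)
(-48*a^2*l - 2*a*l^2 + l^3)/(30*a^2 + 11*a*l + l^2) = l*(-8*a + l)/(5*a + l)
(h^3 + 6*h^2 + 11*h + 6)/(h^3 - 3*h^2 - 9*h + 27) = (h^2 + 3*h + 2)/(h^2 - 6*h + 9)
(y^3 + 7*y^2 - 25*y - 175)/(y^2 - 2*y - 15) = (y^2 + 12*y + 35)/(y + 3)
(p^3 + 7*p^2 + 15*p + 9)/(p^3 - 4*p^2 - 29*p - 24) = (p + 3)/(p - 8)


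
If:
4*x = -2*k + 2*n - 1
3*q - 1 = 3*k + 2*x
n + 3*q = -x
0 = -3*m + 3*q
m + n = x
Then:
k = -1/2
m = -1/10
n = 1/5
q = -1/10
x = 1/10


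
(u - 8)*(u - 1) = u^2 - 9*u + 8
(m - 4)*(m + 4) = m^2 - 16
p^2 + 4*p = p*(p + 4)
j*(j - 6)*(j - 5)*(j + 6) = j^4 - 5*j^3 - 36*j^2 + 180*j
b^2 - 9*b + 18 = (b - 6)*(b - 3)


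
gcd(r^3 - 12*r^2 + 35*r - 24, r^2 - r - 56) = r - 8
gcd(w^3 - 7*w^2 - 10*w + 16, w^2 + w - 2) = w^2 + w - 2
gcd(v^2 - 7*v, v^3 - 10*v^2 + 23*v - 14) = v - 7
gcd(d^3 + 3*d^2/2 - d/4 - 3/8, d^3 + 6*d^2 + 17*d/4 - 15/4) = d^2 + d - 3/4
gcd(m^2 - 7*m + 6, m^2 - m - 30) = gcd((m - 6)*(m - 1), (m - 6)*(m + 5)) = m - 6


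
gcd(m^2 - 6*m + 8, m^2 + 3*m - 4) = 1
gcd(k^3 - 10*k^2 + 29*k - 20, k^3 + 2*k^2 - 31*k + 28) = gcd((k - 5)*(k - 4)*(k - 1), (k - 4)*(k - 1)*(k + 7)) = k^2 - 5*k + 4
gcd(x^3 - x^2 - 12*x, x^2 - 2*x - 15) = x + 3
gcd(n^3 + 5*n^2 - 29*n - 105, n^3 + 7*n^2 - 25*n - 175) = n^2 + 2*n - 35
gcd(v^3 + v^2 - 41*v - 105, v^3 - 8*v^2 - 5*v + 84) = v^2 - 4*v - 21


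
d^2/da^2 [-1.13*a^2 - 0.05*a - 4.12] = -2.26000000000000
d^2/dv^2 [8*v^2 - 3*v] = 16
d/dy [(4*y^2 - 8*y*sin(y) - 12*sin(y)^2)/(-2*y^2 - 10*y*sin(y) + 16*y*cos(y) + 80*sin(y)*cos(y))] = 2*(-(-y^2 + 2*y*sin(y) + 3*sin(y)^2)*(8*y*sin(y) + 5*y*cos(y) + 2*y + 5*sin(y) - 8*cos(y) - 40*cos(2*y)) + 2*(y^2 + 5*y*sin(y) - 8*y*cos(y) - 20*sin(2*y))*(y*cos(y) - y + sin(y) + 3*sin(2*y)/2))/((y + 5*sin(y))^2*(y - 8*cos(y))^2)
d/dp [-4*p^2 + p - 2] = 1 - 8*p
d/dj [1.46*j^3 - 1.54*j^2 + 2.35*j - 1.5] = 4.38*j^2 - 3.08*j + 2.35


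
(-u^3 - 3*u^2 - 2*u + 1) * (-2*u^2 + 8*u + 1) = 2*u^5 - 2*u^4 - 21*u^3 - 21*u^2 + 6*u + 1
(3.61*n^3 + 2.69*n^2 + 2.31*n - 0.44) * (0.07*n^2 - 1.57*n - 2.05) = 0.2527*n^5 - 5.4794*n^4 - 11.4621*n^3 - 9.172*n^2 - 4.0447*n + 0.902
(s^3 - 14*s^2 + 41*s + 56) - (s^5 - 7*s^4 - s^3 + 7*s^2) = -s^5 + 7*s^4 + 2*s^3 - 21*s^2 + 41*s + 56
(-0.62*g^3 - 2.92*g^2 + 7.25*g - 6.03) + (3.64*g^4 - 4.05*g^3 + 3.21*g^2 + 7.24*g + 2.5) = 3.64*g^4 - 4.67*g^3 + 0.29*g^2 + 14.49*g - 3.53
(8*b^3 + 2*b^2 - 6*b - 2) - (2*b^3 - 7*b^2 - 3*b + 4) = 6*b^3 + 9*b^2 - 3*b - 6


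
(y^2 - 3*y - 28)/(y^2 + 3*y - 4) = (y - 7)/(y - 1)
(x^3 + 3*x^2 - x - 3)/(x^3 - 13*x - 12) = (x - 1)/(x - 4)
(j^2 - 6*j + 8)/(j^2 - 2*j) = (j - 4)/j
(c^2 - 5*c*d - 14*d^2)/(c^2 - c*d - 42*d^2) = (c + 2*d)/(c + 6*d)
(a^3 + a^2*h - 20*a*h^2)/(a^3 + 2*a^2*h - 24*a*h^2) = (a + 5*h)/(a + 6*h)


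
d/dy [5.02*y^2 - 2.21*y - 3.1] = 10.04*y - 2.21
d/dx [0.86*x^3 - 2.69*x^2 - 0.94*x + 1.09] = 2.58*x^2 - 5.38*x - 0.94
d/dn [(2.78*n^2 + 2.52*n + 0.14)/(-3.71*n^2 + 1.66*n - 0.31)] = (13.964*n^2 - 0.6848*n - 1.0136)/(13.7641*n^4 - 12.3172*n^3 + 5.0558*n^2 - 1.0292*n + 0.0961)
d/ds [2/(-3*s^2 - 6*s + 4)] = 12*(s + 1)/(3*s^2 + 6*s - 4)^2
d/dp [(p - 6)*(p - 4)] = 2*p - 10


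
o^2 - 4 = (o - 2)*(o + 2)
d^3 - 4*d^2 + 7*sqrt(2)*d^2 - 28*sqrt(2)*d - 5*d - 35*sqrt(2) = (d - 5)*(d + 1)*(d + 7*sqrt(2))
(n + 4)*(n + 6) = n^2 + 10*n + 24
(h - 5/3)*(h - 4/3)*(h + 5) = h^3 + 2*h^2 - 115*h/9 + 100/9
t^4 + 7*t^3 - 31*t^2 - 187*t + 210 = (t - 5)*(t - 1)*(t + 6)*(t + 7)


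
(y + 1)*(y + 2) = y^2 + 3*y + 2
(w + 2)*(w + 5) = w^2 + 7*w + 10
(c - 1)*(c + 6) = c^2 + 5*c - 6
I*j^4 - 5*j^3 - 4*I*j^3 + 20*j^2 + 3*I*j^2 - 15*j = j*(j - 3)*(j + 5*I)*(I*j - I)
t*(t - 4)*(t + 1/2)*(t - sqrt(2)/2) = t^4 - 7*t^3/2 - sqrt(2)*t^3/2 - 2*t^2 + 7*sqrt(2)*t^2/4 + sqrt(2)*t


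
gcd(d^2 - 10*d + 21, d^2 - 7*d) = d - 7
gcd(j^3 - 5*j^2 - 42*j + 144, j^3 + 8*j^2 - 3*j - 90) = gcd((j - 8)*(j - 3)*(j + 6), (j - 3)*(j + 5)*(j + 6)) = j^2 + 3*j - 18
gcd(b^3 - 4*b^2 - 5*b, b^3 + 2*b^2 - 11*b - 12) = b + 1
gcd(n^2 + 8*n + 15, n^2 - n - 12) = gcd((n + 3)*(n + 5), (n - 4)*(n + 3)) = n + 3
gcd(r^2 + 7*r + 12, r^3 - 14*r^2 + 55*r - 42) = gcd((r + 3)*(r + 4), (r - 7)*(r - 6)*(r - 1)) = 1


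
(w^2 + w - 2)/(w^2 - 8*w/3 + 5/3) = 3*(w + 2)/(3*w - 5)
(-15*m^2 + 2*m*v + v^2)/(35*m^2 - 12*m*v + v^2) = (-15*m^2 + 2*m*v + v^2)/(35*m^2 - 12*m*v + v^2)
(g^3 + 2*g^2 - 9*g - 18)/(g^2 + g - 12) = (g^2 + 5*g + 6)/(g + 4)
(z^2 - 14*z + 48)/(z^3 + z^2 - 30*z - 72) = (z - 8)/(z^2 + 7*z + 12)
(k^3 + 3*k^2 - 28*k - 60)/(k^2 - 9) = (k^3 + 3*k^2 - 28*k - 60)/(k^2 - 9)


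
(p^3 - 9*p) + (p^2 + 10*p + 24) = p^3 + p^2 + p + 24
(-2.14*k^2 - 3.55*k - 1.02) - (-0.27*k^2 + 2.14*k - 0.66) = -1.87*k^2 - 5.69*k - 0.36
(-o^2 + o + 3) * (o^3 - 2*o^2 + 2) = -o^5 + 3*o^4 + o^3 - 8*o^2 + 2*o + 6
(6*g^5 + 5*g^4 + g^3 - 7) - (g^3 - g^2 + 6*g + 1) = 6*g^5 + 5*g^4 + g^2 - 6*g - 8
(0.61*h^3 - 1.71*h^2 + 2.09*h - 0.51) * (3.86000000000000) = 2.3546*h^3 - 6.6006*h^2 + 8.0674*h - 1.9686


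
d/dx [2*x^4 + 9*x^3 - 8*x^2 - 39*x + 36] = 8*x^3 + 27*x^2 - 16*x - 39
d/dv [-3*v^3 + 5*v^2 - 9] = v*(10 - 9*v)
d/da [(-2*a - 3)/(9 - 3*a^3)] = (2*a^3 - 3*a^2*(2*a + 3) - 6)/(3*(a^3 - 3)^2)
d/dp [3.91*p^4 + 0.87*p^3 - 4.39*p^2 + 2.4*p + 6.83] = 15.64*p^3 + 2.61*p^2 - 8.78*p + 2.4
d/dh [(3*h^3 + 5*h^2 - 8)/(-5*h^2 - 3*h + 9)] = (-15*h^4 - 18*h^3 + 66*h^2 + 10*h - 24)/(25*h^4 + 30*h^3 - 81*h^2 - 54*h + 81)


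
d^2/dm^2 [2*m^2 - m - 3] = 4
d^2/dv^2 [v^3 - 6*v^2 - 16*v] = 6*v - 12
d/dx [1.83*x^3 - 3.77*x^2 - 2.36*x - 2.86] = 5.49*x^2 - 7.54*x - 2.36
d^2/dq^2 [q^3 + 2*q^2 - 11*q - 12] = 6*q + 4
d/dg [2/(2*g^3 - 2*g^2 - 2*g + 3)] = 4*(-3*g^2 + 2*g + 1)/(2*g^3 - 2*g^2 - 2*g + 3)^2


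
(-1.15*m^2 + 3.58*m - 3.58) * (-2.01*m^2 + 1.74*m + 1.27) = 2.3115*m^4 - 9.1968*m^3 + 11.9645*m^2 - 1.6826*m - 4.5466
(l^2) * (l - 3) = l^3 - 3*l^2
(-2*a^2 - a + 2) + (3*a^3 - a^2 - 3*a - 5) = 3*a^3 - 3*a^2 - 4*a - 3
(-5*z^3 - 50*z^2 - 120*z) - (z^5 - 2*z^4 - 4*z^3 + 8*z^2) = -z^5 + 2*z^4 - z^3 - 58*z^2 - 120*z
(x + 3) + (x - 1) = 2*x + 2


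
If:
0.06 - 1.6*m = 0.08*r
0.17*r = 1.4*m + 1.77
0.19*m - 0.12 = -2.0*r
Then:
No Solution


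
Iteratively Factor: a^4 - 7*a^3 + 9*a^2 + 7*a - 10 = (a + 1)*(a^3 - 8*a^2 + 17*a - 10) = (a - 2)*(a + 1)*(a^2 - 6*a + 5) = (a - 2)*(a - 1)*(a + 1)*(a - 5)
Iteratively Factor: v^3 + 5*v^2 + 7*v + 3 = (v + 3)*(v^2 + 2*v + 1) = (v + 1)*(v + 3)*(v + 1)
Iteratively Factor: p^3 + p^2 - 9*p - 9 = (p + 1)*(p^2 - 9) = (p + 1)*(p + 3)*(p - 3)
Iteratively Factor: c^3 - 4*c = (c + 2)*(c^2 - 2*c) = c*(c + 2)*(c - 2)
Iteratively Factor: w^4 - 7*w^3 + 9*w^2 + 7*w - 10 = (w - 2)*(w^3 - 5*w^2 - w + 5) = (w - 2)*(w - 1)*(w^2 - 4*w - 5) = (w - 2)*(w - 1)*(w + 1)*(w - 5)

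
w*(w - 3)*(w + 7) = w^3 + 4*w^2 - 21*w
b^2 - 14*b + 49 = (b - 7)^2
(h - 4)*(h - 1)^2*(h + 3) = h^4 - 3*h^3 - 9*h^2 + 23*h - 12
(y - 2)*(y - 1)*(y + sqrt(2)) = y^3 - 3*y^2 + sqrt(2)*y^2 - 3*sqrt(2)*y + 2*y + 2*sqrt(2)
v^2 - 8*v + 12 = (v - 6)*(v - 2)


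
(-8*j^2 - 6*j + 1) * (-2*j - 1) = 16*j^3 + 20*j^2 + 4*j - 1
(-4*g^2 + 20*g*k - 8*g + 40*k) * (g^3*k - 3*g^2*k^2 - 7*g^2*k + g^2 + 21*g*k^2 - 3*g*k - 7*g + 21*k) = -4*g^5*k + 32*g^4*k^2 + 20*g^4*k - 4*g^4 - 60*g^3*k^3 - 160*g^3*k^2 + 88*g^3*k + 20*g^3 + 300*g^2*k^3 - 508*g^2*k^2 - 160*g^2*k + 56*g^2 + 840*g*k^3 + 300*g*k^2 - 448*g*k + 840*k^2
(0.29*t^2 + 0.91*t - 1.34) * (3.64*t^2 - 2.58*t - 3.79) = 1.0556*t^4 + 2.5642*t^3 - 8.3245*t^2 + 0.0083000000000002*t + 5.0786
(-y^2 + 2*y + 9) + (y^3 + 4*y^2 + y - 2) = y^3 + 3*y^2 + 3*y + 7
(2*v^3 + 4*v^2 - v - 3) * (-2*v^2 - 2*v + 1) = -4*v^5 - 12*v^4 - 4*v^3 + 12*v^2 + 5*v - 3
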